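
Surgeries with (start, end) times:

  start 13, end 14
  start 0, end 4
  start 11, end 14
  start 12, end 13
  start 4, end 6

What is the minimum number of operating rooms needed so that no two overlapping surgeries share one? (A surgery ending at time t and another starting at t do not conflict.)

starts: [0, 4, 11, 12, 13]
ends:   [4, 6, 13, 14, 14]
s0→1 e4→0 s4→1 e6→0 s11→1 s12→2  — peak 2.

2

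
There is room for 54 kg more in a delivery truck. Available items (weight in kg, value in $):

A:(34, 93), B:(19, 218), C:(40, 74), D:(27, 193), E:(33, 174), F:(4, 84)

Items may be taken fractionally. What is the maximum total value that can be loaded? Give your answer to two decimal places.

516.09

Sort by value per unit weight and fill in that order.
Order: F (84/4=21.00) > B (218/19=11.47) > D (193/27=7.15) > E (174/33=5.27) > A (93/34=2.74) > C (74/40=1.85)
Fill: take F (4 @ 84) → take B (19 @ 218) → take D (27 @ 193) → take 4/33 of E → 21.09; 54/54 used.
Total value = 516.09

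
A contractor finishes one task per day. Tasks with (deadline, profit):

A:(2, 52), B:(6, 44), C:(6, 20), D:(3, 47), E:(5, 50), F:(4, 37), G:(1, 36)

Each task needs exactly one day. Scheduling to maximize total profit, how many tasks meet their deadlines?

By profit: A(d2,52), E(d5,50), D(d3,47), B(d6,44), F(d4,37), G(d1,36), C(d6,20)
A→slot 2; E→slot 5; D→slot 3; B→slot 6; F→slot 4; G→slot 1; C skipped.
6 of 7 scheduled.

6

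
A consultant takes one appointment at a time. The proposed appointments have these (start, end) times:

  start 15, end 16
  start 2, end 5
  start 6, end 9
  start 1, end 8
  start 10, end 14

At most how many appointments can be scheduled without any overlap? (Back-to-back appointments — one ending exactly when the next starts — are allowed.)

Sort by end time and greedily take each interval whose start is ≥ the last chosen end.
Sorted by end: (2,5)  (1,8)  (6,9)  (10,14)  (15,16)
take (2,5); take (6,9); take (10,14); take (15,16).
Selected 4 appointments.

4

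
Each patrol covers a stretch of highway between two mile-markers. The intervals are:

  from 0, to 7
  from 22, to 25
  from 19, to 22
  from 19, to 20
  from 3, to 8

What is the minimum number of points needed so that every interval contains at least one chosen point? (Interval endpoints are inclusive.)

By right end: [0,7]  [3,8]  [19,20]  [19,22]  [22,25]
[0,7] uncovered → point at 7; [19,20] uncovered → point at 20; [22,25] uncovered → point at 25.
Points: 7, 20, 25 (3 total).

3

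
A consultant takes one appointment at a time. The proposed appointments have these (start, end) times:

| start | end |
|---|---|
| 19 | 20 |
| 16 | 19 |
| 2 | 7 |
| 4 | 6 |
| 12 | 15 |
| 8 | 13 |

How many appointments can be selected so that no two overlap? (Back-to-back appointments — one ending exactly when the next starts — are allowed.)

Sort by end time and greedily take each interval whose start is ≥ the last chosen end.
Sorted by end: (4,6)  (2,7)  (8,13)  (12,15)  (16,19)  (19,20)
take (4,6); take (8,13); skip (12,15); take (16,19); take (19,20).
Selected 4 appointments.

4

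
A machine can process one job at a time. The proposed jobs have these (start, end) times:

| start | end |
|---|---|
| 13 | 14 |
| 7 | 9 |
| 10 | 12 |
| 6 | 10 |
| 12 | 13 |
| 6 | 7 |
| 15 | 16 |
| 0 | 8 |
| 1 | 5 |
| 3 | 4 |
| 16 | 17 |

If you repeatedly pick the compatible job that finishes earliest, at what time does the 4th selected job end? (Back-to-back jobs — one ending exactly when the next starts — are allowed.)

12

Order by finish time; keep every interval that doesn't clash with the previous kept one.
By end time: (3,4), (1,5), (6,7), (0,8), (7,9), (6,10), (10,12), (12,13), (13,14), (15,16), (16,17).
Pick (3,4); next start ≥ 4 → (6,7); next start ≥ 7 → (7,9); next start ≥ 9 → (10,12); next start ≥ 12 → (12,13); next start ≥ 13 → (13,14); next start ≥ 14 → (15,16); next start ≥ 16 → (16,17).
Selected: (3,4) (6,7) (7,9) (10,12) (12,13) (13,14) (15,16) (16,17)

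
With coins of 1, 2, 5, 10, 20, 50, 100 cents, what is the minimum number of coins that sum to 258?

6

Greedy: take as many of the largest coin as possible, then repeat with the remainder.
258 = 2×100 + 1×50 + 1×5 + 1×2 + 1×1
Total coins = 2 + 1 + 1 + 1 + 1 = 6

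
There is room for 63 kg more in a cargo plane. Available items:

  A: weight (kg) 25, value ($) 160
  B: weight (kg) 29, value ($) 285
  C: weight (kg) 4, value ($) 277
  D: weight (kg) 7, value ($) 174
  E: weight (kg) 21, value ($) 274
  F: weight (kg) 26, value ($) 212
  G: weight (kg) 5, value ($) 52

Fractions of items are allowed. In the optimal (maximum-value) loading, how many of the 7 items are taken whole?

4

Order: C (277/4=69.25) > D (174/7=24.86) > E (274/21=13.05) > G (52/5=10.40) > B (285/29=9.83) > F (212/26=8.15) > A (160/25=6.40)
Fill: take C (4 @ 277) → take D (7 @ 174) → take E (21 @ 274) → take G (5 @ 52) → take 26/29 of B → 255.52; 63/63 used.
4 item(s) taken whole; one partial (take 26/29 of B).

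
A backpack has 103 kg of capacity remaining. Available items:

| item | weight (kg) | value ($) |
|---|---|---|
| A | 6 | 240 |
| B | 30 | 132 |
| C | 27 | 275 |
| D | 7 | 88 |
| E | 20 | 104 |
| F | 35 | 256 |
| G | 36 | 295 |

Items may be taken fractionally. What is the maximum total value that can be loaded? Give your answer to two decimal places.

1095.49

Order: A (240/6=40.00) > D (88/7=12.57) > C (275/27=10.19) > G (295/36=8.19) > F (256/35=7.31) > E (104/20=5.20) > B (132/30=4.40)
Fill: take A (6 @ 240) → take D (7 @ 88) → take C (27 @ 275) → take G (36 @ 295) → take 27/35 of F → 197.49; 103/103 used.
Total value = 1095.49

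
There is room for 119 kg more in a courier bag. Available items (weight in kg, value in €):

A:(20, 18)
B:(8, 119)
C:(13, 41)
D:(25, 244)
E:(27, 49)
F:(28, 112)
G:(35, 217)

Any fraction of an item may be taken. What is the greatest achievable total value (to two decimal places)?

Greedy by value/weight ratio, highest first.
Order: B (119/8=14.88) > D (244/25=9.76) > G (217/35=6.20) > F (112/28=4.00) > C (41/13=3.15) > E (49/27=1.81) > A (18/20=0.90)
Fill: take B (8 @ 119) → take D (25 @ 244) → take G (35 @ 217) → take F (28 @ 112) → take C (13 @ 41) → take 10/27 of E → 18.15; 119/119 used.
Total value = 751.15

751.15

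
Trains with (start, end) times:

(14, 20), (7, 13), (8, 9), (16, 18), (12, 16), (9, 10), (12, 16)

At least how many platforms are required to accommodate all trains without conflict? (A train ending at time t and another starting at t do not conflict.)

Events (time:±→running): 7:+→1 8:+→2 9:-→1 9:+→2 10:-→1 12:+→2 12:+→3 … peak 3.

3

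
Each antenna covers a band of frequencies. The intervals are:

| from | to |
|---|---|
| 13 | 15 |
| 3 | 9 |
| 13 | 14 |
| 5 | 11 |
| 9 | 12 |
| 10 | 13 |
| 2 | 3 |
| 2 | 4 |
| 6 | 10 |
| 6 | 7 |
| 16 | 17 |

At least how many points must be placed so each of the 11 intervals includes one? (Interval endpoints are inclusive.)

By right end: [2,3]  [2,4]  [6,7]  [3,9]  [6,10]  [5,11]  [9,12]  [10,13]  [13,14]  [13,15]  [16,17]
[2,3] uncovered → point at 3; [6,7] uncovered → point at 7; [9,12] uncovered → point at 12; [13,14] uncovered → point at 14; [16,17] uncovered → point at 17.
Points: 3, 7, 12, 14, 17 (5 total).

5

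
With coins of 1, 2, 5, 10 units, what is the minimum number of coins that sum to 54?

7

54 = 5×10 + 2×2
Total coins = 5 + 2 = 7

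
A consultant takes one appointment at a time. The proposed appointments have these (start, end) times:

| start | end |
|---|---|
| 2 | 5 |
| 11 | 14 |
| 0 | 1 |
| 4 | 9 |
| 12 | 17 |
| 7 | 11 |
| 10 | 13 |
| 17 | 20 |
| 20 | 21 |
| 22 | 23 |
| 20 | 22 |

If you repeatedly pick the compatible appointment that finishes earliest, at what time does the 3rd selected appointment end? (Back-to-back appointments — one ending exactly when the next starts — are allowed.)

Sort by end time and greedily take each interval whose start is ≥ the last chosen end.
Sorted by end: (0,1)  (2,5)  (4,9)  (7,11)  (10,13)  (11,14)  (12,17)  (17,20)  (20,21)  (20,22)  (22,23)
take (0,1); take (2,5); take (7,11); skip (10,13); take (11,14); take (17,20); take (20,21); take (22,23).
Selected: (0,1) (2,5) (7,11) (11,14) (17,20) (20,21) (22,23)

11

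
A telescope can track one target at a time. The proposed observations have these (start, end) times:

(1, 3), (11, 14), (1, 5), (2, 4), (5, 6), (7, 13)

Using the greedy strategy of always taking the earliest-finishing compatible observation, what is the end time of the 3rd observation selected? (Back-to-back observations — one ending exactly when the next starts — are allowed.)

13

Order by finish time; keep every interval that doesn't clash with the previous kept one.
By end time: (1,3), (2,4), (1,5), (5,6), (7,13), (11,14).
Pick (1,3); next start ≥ 3 → (5,6); next start ≥ 6 → (7,13).
Selected: (1,3) (5,6) (7,13)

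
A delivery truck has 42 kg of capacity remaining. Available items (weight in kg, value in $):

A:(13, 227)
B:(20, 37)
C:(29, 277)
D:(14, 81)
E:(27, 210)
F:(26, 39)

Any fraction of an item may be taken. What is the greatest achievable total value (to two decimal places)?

Greedy by value/weight ratio, highest first.
Ratios (sorted): A 17.46, C 9.55, E 7.78, D 5.79, B 1.85, F 1.50
take A (13 @ 227); take C (29 @ 277). Capacity used 42/42.
Total value = 504.00

504.00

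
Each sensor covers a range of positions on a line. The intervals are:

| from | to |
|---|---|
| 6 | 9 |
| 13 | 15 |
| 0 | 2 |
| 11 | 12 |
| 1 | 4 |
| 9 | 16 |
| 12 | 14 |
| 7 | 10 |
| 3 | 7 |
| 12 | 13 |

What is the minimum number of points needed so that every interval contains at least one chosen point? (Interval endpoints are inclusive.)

Process intervals by earliest right end; each time one isn't hit yet, stab at its right endpoint.
Sorted: [0,2] [1,4] [3,7] [6,9] [7,10] [11,12] [12,13] [12,14] [13,15] [9,16]
{[0,2],[1,4]} hit by 2; {[3,7],[6,9],[7,10]} hit by 7; {[11,12],[12,13],[12,14]} hit by 12; {[13,15],[9,16]} hit by 15.
Points: 2, 7, 12, 15 (4 total).

4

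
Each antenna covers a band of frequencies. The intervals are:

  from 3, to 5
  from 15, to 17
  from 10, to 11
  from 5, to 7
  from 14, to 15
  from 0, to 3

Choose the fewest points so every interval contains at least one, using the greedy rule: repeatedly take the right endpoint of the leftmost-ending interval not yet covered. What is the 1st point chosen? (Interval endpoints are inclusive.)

3

Process intervals by earliest right end; each time one isn't hit yet, stab at its right endpoint.
By right end: [0,3]  [3,5]  [5,7]  [10,11]  [14,15]  [15,17]
[0,3] uncovered → point at 3; [5,7] uncovered → point at 7; [10,11] uncovered → point at 11; [14,15] uncovered → point at 15.
Points: 3, 7, 11, 15 (4 total).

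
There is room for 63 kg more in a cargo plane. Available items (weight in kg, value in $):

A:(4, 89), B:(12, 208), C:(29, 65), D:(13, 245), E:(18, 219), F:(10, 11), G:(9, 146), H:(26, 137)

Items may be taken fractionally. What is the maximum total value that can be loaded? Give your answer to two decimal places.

943.88

Greedy by value/weight ratio, highest first.
Order: A (89/4=22.25) > D (245/13=18.85) > B (208/12=17.33) > G (146/9=16.22) > E (219/18=12.17) > H (137/26=5.27) > C (65/29=2.24) > F (11/10=1.10)
Fill: take A (4 @ 89) → take D (13 @ 245) → take B (12 @ 208) → take G (9 @ 146) → take E (18 @ 219) → take 7/26 of H → 36.88; 63/63 used.
Total value = 943.88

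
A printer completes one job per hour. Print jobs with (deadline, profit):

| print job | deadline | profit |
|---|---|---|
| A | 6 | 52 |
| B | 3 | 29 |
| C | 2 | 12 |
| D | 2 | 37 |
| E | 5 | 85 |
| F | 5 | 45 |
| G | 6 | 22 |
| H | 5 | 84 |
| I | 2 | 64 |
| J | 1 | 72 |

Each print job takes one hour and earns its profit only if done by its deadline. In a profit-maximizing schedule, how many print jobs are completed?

6

Take jobs in profit order; each goes to the latest open slot no later than its deadline.
Profit order: E=85 H=84 J=72 I=64 A=52 F=45 D=37 B=29 G=22 C=12
Assign: E→slot 5, H→slot 4, J→slot 1, I→slot 2, A→slot 6, F→slot 3, D skipped, B skipped, G skipped, C skipped.
Slots: [1:J] [2:I] [3:F] [4:H] [5:E] [6:A]
6 of 10 scheduled.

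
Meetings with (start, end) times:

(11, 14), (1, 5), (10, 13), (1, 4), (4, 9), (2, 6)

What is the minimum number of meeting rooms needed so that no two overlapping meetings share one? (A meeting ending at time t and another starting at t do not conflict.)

Events (time:±→running): 1:+→1 1:+→2 2:+→3 … peak 3.

3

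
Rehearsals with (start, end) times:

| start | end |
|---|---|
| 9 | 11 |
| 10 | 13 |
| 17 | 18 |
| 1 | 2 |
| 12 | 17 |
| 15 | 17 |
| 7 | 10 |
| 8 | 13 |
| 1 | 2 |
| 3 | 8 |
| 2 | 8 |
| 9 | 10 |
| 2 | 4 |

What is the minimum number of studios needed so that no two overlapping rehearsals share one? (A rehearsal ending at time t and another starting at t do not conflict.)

The answer is the maximum number of intervals overlapping at any instant.
Events (time:±→running): 1:+→1 1:+→2 2:-→1 2:-→0 2:+→1 2:+→2 3:+→3 4:-→2 7:+→3 8:-→2 8:-→1 8:+→2 9:+→3 9:+→4 … peak 4.

4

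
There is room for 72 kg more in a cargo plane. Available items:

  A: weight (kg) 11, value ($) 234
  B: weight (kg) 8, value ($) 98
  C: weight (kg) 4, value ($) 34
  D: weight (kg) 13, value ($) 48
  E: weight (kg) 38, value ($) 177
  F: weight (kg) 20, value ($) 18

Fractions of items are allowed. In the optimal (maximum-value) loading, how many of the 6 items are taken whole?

Greedy by value/weight ratio, highest first.
Ratios (sorted): A 21.27, B 12.25, C 8.50, E 4.66, D 3.69, F 0.90
take A (11 @ 234); take B (8 @ 98); take C (4 @ 34); take E (38 @ 177); take 11/13 of D → 40.62. Capacity used 72/72.
4 item(s) taken whole; one partial (take 11/13 of D).

4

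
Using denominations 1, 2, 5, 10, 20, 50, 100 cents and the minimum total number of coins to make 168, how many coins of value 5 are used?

168 = 1×100 + 1×50 + 1×10 + 1×5 + 1×2 + 1×1
Count of 5: 1

1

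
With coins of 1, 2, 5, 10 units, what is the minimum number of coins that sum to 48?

7

Use the largest denomination that fits, subtract, and repeat.
48 = 4×10 + 1×5 + 1×2 + 1×1
Total coins = 4 + 1 + 1 + 1 = 7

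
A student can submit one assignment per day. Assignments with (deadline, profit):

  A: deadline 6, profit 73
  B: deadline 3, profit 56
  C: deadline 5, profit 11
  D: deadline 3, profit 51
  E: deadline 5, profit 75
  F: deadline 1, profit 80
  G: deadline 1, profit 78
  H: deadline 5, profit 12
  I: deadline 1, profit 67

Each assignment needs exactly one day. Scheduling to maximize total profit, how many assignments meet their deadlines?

6

Take jobs in profit order; each goes to the latest open slot no later than its deadline.
By profit: F(d1,80), G(d1,78), E(d5,75), A(d6,73), I(d1,67), B(d3,56), D(d3,51), H(d5,12), C(d5,11)
F→slot 1; G skipped; E→slot 5; A→slot 6; I skipped; B→slot 3; D→slot 2; H→slot 4; C skipped.
6 of 9 scheduled.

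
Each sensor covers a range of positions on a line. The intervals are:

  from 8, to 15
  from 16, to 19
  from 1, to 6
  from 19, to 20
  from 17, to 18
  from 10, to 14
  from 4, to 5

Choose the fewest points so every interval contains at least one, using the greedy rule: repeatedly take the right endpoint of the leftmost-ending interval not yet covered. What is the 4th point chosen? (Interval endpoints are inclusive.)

Sort by right endpoint; whenever an interval is uncovered, place a point at its right end.
Sorted: [4,5] [1,6] [10,14] [8,15] [17,18] [16,19] [19,20]
{[4,5],[1,6]} hit by 5; {[10,14],[8,15]} hit by 14; {[17,18],[16,19]} hit by 18; {[19,20]} hit by 20.
Points: 5, 14, 18, 20 (4 total).

20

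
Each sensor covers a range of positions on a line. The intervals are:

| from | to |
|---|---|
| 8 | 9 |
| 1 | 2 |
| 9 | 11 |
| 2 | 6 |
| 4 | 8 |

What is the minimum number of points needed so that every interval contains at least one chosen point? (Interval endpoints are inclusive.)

By right end: [1,2]  [2,6]  [4,8]  [8,9]  [9,11]
[1,2] uncovered → point at 2; [4,8] uncovered → point at 8; [9,11] uncovered → point at 11.
Points: 2, 8, 11 (3 total).

3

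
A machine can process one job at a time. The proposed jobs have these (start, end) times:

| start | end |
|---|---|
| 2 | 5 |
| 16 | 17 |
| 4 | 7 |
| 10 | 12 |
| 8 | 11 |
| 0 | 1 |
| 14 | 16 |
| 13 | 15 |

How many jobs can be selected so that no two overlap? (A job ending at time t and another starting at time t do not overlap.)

Greedy by earliest finish: after sorting by end time, pick each interval compatible with the last pick.
By end time: (0,1), (2,5), (4,7), (8,11), (10,12), (13,15), (14,16), (16,17).
Pick (0,1); next start ≥ 1 → (2,5); next start ≥ 5 → (8,11); next start ≥ 11 → (13,15); next start ≥ 15 → (16,17).
Selected 5 jobs.

5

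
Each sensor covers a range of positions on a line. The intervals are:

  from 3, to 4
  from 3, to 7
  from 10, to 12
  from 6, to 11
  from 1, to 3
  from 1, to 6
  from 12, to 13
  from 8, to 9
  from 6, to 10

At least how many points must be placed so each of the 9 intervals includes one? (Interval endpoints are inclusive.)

Process intervals by earliest right end; each time one isn't hit yet, stab at its right endpoint.
By right end: [1,3]  [3,4]  [1,6]  [3,7]  [8,9]  [6,10]  [6,11]  [10,12]  [12,13]
[1,3] uncovered → point at 3; [8,9] uncovered → point at 9; [10,12] uncovered → point at 12.
Points: 3, 9, 12 (3 total).

3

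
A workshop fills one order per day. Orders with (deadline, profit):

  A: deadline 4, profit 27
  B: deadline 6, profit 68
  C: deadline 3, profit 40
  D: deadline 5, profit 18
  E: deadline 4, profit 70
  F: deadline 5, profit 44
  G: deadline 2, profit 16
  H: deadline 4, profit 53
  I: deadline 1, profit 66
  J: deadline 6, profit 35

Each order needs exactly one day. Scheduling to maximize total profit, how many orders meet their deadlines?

By profit: E(d4,70), B(d6,68), I(d1,66), H(d4,53), F(d5,44), C(d3,40), J(d6,35), A(d4,27), D(d5,18), G(d2,16)
E→slot 4; B→slot 6; I→slot 1; H→slot 3; F→slot 5; C→slot 2; J skipped; A skipped; D skipped; G skipped.
6 of 10 scheduled.

6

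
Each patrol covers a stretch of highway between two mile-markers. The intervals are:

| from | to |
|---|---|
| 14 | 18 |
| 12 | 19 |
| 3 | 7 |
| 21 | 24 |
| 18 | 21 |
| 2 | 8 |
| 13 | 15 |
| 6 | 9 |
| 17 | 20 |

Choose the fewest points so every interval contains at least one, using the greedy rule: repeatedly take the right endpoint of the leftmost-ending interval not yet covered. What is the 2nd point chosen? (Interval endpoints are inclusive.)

15

By right end: [3,7]  [2,8]  [6,9]  [13,15]  [14,18]  [12,19]  [17,20]  [18,21]  [21,24]
[3,7] uncovered → point at 7; [13,15] uncovered → point at 15; [17,20] uncovered → point at 20; [21,24] uncovered → point at 24.
Points: 7, 15, 20, 24 (4 total).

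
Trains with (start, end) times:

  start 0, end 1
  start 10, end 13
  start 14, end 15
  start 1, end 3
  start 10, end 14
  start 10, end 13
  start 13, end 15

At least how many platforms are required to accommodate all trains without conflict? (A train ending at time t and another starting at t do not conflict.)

3

Events (time:±→running): 0:+→1 1:-→0 1:+→1 3:-→0 10:+→1 10:+→2 10:+→3 … peak 3.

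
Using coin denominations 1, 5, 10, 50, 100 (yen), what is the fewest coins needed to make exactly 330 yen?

330 = 3×100 + 3×10
Total coins = 3 + 3 = 6

6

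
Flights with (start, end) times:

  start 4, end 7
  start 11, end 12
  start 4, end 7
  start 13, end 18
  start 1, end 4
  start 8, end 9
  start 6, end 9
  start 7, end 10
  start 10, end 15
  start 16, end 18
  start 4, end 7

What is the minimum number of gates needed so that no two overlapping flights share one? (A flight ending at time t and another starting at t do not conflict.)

The answer is the maximum number of intervals overlapping at any instant.
starts: [1, 4, 4, 4, 6, 7, 8, 10, 11, 13, 16]
ends:   [4, 7, 7, 7, 9, 9, 10, 12, 15, 18, 18]
s1→1 e4→0 s4→1 s4→2 s4→3 s6→4  — peak 4.

4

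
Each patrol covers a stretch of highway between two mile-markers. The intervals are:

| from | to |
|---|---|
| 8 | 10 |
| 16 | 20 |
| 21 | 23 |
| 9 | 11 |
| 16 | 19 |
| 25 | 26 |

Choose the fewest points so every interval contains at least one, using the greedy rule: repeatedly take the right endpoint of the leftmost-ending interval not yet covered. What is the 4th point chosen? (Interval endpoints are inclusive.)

26

Process intervals by earliest right end; each time one isn't hit yet, stab at its right endpoint.
By right end: [8,10]  [9,11]  [16,19]  [16,20]  [21,23]  [25,26]
[8,10] uncovered → point at 10; [16,19] uncovered → point at 19; [21,23] uncovered → point at 23; [25,26] uncovered → point at 26.
Points: 10, 19, 23, 26 (4 total).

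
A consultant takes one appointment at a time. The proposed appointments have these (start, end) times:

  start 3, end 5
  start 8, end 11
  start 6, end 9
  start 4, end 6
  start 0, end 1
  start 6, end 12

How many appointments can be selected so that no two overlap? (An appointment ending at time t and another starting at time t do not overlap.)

3

Sorted by end: (0,1)  (3,5)  (4,6)  (6,9)  (8,11)  (6,12)
take (0,1); take (3,5); take (6,9); skip (6,12).
Selected 3 appointments.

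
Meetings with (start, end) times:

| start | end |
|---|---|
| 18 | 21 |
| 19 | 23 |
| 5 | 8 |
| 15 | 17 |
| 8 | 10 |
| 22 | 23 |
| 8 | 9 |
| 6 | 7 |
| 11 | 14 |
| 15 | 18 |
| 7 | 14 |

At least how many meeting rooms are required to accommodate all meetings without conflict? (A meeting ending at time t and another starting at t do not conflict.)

The answer is the maximum number of intervals overlapping at any instant.
Events (time:±→running): 5:+→1 6:+→2 7:-→1 7:+→2 8:-→1 8:+→2 8:+→3 … peak 3.

3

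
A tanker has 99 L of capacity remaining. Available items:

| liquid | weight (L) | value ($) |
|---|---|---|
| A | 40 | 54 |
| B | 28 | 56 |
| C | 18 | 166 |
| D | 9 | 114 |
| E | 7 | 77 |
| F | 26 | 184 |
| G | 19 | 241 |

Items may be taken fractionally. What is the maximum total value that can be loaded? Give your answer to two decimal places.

Sort by value per unit weight and fill in that order.
Order: G (241/19=12.68) > D (114/9=12.67) > E (77/7=11.00) > C (166/18=9.22) > F (184/26=7.08) > B (56/28=2.00) > A (54/40=1.35)
Fill: take G (19 @ 241) → take D (9 @ 114) → take E (7 @ 77) → take C (18 @ 166) → take F (26 @ 184) → take 20/28 of B → 40.00; 99/99 used.
Total value = 822.00

822.00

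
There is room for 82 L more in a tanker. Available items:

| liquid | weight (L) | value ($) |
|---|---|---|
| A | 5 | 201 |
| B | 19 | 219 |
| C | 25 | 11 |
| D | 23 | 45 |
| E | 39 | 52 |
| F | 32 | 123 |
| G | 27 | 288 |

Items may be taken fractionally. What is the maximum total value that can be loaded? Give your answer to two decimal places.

827.16

Sort by value per unit weight and fill in that order.
Order: A (201/5=40.20) > B (219/19=11.53) > G (288/27=10.67) > F (123/32=3.84) > D (45/23=1.96) > E (52/39=1.33) > C (11/25=0.44)
Fill: take A (5 @ 201) → take B (19 @ 219) → take G (27 @ 288) → take 31/32 of F → 119.16; 82/82 used.
Total value = 827.16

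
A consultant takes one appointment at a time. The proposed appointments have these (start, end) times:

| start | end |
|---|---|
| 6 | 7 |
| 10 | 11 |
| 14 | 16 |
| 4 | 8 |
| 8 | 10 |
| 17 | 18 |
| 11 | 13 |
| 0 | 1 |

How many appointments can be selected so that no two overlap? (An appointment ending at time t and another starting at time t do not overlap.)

Sort by end time and greedily take each interval whose start is ≥ the last chosen end.
Sorted by end: (0,1)  (6,7)  (4,8)  (8,10)  (10,11)  (11,13)  (14,16)  (17,18)
take (0,1); take (6,7); take (8,10); take (10,11); take (11,13); take (14,16); take (17,18).
Selected 7 appointments.

7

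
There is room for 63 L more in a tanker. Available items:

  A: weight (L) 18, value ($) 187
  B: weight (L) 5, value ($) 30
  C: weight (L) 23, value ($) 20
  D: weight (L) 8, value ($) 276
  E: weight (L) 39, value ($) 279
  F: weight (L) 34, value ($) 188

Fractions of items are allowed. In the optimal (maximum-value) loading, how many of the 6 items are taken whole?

Sort by value per unit weight and fill in that order.
Ratios (sorted): D 34.50, A 10.39, E 7.15, B 6.00, F 5.53, C 0.87
take D (8 @ 276); take A (18 @ 187); take 37/39 of E → 264.69. Capacity used 63/63.
2 item(s) taken whole; one partial (take 37/39 of E).

2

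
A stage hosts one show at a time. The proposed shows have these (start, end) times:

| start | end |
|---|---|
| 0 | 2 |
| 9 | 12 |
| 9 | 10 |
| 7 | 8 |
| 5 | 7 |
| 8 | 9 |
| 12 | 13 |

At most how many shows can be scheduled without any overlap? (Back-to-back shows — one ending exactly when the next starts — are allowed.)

By end time: (0,2), (5,7), (7,8), (8,9), (9,10), (9,12), (12,13).
Pick (0,2); next start ≥ 2 → (5,7); next start ≥ 7 → (7,8); next start ≥ 8 → (8,9); next start ≥ 9 → (9,10); next start ≥ 10 → (12,13).
Selected 6 shows.

6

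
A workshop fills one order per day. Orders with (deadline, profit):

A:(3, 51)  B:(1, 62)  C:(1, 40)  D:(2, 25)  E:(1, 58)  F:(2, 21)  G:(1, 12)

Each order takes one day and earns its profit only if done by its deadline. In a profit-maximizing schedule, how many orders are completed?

3

Take jobs in profit order; each goes to the latest open slot no later than its deadline.
By profit: B(d1,62), E(d1,58), A(d3,51), C(d1,40), D(d2,25), F(d2,21), G(d1,12)
B→slot 1; E skipped; A→slot 3; C skipped; D→slot 2; F skipped; G skipped.
3 of 7 scheduled.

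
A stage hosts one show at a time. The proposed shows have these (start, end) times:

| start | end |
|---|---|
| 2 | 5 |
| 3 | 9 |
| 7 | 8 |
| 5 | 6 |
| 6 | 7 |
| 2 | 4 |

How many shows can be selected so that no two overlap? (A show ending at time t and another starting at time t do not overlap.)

By end time: (2,4), (2,5), (5,6), (6,7), (7,8), (3,9).
Pick (2,4); next start ≥ 4 → (5,6); next start ≥ 6 → (6,7); next start ≥ 7 → (7,8).
Selected 4 shows.

4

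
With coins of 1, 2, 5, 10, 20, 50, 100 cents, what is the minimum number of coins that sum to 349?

8

Greedy: take as many of the largest coin as possible, then repeat with the remainder.
349 = 3×100 + 2×20 + 1×5 + 2×2
Total coins = 3 + 2 + 1 + 2 = 8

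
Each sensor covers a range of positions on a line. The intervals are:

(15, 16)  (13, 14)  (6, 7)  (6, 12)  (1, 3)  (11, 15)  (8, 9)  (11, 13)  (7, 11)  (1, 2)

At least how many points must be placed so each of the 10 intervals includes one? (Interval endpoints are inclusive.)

Sort by right endpoint; whenever an interval is uncovered, place a point at its right end.
Sorted: [1,2] [1,3] [6,7] [8,9] [7,11] [6,12] [11,13] [13,14] [11,15] [15,16]
{[1,2],[1,3]} hit by 2; {[6,7]} hit by 7; {[8,9],[7,11],[6,12]} hit by 9; {[11,13],[13,14],[11,15]} hit by 13; {[15,16]} hit by 16.
Points: 2, 7, 9, 13, 16 (5 total).

5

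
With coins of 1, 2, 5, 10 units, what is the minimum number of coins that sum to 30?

Greedy: take as many of the largest coin as possible, then repeat with the remainder.
30 = 3×10
Total coins = 3 = 3

3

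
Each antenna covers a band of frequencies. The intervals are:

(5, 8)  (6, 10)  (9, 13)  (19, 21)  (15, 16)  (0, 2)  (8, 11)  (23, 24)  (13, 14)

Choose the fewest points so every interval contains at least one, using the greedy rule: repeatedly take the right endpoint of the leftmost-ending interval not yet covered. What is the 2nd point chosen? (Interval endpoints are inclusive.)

8

Sorted: [0,2] [5,8] [6,10] [8,11] [9,13] [13,14] [15,16] [19,21] [23,24]
{[0,2]} hit by 2; {[5,8],[6,10],[8,11]} hit by 8; {[9,13],[13,14]} hit by 13; {[15,16]} hit by 16; {[19,21]} hit by 21; {[23,24]} hit by 24.
Points: 2, 8, 13, 16, 21, 24 (6 total).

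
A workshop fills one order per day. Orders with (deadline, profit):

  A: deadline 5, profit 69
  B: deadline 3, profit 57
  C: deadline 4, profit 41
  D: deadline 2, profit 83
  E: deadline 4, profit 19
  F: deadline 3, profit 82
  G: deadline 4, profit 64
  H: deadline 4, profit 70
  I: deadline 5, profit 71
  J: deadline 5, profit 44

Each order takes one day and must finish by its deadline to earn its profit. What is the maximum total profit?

Profit order: D=83 F=82 I=71 H=70 A=69 G=64 B=57 J=44 C=41 E=19
Assign: D→slot 2, F→slot 3, I→slot 5, H→slot 4, A→slot 1, G skipped, B skipped, J skipped, C skipped, E skipped.
Slots: [1:A] [2:D] [3:F] [4:H] [5:I]
Profit = 69 + 83 + 82 + 70 + 71 = 375

375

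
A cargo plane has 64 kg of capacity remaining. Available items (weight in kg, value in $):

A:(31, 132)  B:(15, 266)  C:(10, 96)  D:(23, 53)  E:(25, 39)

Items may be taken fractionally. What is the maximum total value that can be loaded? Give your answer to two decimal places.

512.43

Sort by value per unit weight and fill in that order.
Order: B (266/15=17.73) > C (96/10=9.60) > A (132/31=4.26) > D (53/23=2.30) > E (39/25=1.56)
Fill: take B (15 @ 266) → take C (10 @ 96) → take A (31 @ 132) → take 8/23 of D → 18.43; 64/64 used.
Total value = 512.43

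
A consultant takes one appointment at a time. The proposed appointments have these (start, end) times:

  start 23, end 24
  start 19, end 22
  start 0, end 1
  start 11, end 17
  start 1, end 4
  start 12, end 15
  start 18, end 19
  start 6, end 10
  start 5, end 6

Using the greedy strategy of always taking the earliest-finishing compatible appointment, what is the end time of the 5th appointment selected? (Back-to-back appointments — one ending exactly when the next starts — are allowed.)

15

Order by finish time; keep every interval that doesn't clash with the previous kept one.
Sorted by end: (0,1)  (1,4)  (5,6)  (6,10)  (12,15)  (11,17)  (18,19)  (19,22)  (23,24)
take (0,1); take (1,4); take (5,6); take (6,10); take (12,15); take (18,19); take (19,22); take (23,24).
Selected: (0,1) (1,4) (5,6) (6,10) (12,15) (18,19) (19,22) (23,24)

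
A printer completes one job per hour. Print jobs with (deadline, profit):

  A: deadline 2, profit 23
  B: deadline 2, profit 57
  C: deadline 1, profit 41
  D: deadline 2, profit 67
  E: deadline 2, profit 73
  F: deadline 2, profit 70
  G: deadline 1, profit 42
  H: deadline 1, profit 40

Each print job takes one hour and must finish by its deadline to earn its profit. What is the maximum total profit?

By profit: E(d2,73), F(d2,70), D(d2,67), B(d2,57), G(d1,42), C(d1,41), H(d1,40), A(d2,23)
E→slot 2; F→slot 1; D skipped; B skipped; G skipped; C skipped; H skipped; A skipped.
Profit = 70 + 73 = 143

143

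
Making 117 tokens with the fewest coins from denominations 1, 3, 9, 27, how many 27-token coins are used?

Greedy: take as many of the largest coin as possible, then repeat with the remainder.
117 − 4×27→9 − 1×9→0
Count of 27: 4

4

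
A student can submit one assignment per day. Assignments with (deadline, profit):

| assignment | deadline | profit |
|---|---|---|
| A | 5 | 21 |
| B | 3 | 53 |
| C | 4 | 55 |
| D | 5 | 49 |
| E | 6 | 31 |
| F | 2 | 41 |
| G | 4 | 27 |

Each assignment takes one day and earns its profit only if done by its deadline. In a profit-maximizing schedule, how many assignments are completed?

6

Sort by profit descending; place each in the latest free slot ≤ its deadline.
Profit order: C=55 B=53 D=49 F=41 E=31 G=27 A=21
Assign: C→slot 4, B→slot 3, D→slot 5, F→slot 2, E→slot 6, G→slot 1, A skipped.
Slots: [1:G] [2:F] [3:B] [4:C] [5:D] [6:E]
6 of 7 scheduled.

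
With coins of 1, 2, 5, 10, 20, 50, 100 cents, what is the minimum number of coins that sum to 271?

Use the largest denomination that fits, subtract, and repeat.
271 = 2×100 + 1×50 + 1×20 + 1×1
Total coins = 2 + 1 + 1 + 1 = 5

5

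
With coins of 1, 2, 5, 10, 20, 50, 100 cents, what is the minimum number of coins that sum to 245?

5

245 = 2×100 + 2×20 + 1×5
Total coins = 2 + 2 + 1 = 5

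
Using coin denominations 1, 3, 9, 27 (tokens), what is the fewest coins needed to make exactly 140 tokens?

140 = 5×27 + 1×3 + 2×1
Total coins = 5 + 1 + 2 = 8

8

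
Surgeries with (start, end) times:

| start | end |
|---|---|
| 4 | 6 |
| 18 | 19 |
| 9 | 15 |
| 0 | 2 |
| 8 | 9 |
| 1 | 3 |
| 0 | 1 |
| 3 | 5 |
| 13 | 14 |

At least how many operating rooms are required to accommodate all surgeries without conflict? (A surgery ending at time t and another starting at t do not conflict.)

2

Count concurrent intervals with a sweep; the peak is the room count.
starts: [0, 0, 1, 3, 4, 8, 9, 13, 18]
ends:   [1, 2, 3, 5, 6, 9, 14, 15, 19]
s0→1 s0→2  — peak 2.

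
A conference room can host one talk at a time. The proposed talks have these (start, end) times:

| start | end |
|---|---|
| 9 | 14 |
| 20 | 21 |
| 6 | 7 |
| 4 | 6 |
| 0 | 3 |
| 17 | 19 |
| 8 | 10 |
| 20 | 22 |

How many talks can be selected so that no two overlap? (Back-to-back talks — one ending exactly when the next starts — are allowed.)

Sort by end time and greedily take each interval whose start is ≥ the last chosen end.
Sorted by end: (0,3)  (4,6)  (6,7)  (8,10)  (9,14)  (17,19)  (20,21)  (20,22)
take (0,3); take (4,6); take (6,7); take (8,10); take (17,19); take (20,21); skip (20,22).
Selected 6 talks.

6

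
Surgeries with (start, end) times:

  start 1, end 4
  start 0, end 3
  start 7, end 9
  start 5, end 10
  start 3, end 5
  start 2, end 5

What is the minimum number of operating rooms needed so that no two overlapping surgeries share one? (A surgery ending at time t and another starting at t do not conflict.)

3

The answer is the maximum number of intervals overlapping at any instant.
starts: [0, 1, 2, 3, 5, 7]
ends:   [3, 4, 5, 5, 9, 10]
s0→1 s1→2 s2→3  — peak 3.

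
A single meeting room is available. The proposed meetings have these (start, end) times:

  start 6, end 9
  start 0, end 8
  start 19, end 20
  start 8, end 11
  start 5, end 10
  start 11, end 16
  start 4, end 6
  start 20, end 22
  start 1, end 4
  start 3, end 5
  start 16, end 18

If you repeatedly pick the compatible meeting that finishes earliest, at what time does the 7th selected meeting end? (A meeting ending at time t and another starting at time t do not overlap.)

22

Greedy by earliest finish: after sorting by end time, pick each interval compatible with the last pick.
By end time: (1,4), (3,5), (4,6), (0,8), (6,9), (5,10), (8,11), (11,16), (16,18), (19,20), (20,22).
Pick (1,4); next start ≥ 4 → (4,6); next start ≥ 6 → (6,9); next start ≥ 9 → (11,16); next start ≥ 16 → (16,18); next start ≥ 18 → (19,20); next start ≥ 20 → (20,22).
Selected: (1,4) (4,6) (6,9) (11,16) (16,18) (19,20) (20,22)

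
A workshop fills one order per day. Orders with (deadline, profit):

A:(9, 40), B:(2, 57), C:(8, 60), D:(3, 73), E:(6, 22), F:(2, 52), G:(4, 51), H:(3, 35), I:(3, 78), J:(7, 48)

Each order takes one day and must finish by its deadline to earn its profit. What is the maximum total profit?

429

Profit order: I=78 D=73 C=60 B=57 F=52 G=51 J=48 A=40 H=35 E=22
Assign: I→slot 3, D→slot 2, C→slot 8, B→slot 1, F skipped, G→slot 4, J→slot 7, A→slot 9, H skipped, E→slot 6.
Slots: [1:B] [2:D] [3:I] [4:G] [6:E] [7:J] [8:C] [9:A]
Profit = 57 + 73 + 78 + 51 + 22 + 48 + 60 + 40 = 429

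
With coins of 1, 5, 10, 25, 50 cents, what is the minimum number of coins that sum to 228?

Use the largest denomination that fits, subtract, and repeat.
228 = 4×50 + 1×25 + 3×1
Total coins = 4 + 1 + 3 = 8

8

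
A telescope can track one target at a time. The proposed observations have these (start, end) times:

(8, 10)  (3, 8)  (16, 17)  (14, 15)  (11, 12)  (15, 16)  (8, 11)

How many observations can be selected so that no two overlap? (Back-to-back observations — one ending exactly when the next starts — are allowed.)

6

Sorted by end: (3,8)  (8,10)  (8,11)  (11,12)  (14,15)  (15,16)  (16,17)
take (3,8); take (8,10); take (11,12); take (14,15); take (15,16); take (16,17).
Selected 6 observations.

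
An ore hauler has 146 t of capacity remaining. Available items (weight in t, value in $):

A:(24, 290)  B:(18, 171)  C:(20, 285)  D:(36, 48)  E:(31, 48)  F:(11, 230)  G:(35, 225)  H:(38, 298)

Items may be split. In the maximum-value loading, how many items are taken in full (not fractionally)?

Order: F (230/11=20.91) > C (285/20=14.25) > A (290/24=12.08) > B (171/18=9.50) > H (298/38=7.84) > G (225/35=6.43) > E (48/31=1.55) > D (48/36=1.33)
Fill: take F (11 @ 230) → take C (20 @ 285) → take A (24 @ 290) → take B (18 @ 171) → take H (38 @ 298) → take G (35 @ 225); 146/146 used.
6 item(s) taken whole.

6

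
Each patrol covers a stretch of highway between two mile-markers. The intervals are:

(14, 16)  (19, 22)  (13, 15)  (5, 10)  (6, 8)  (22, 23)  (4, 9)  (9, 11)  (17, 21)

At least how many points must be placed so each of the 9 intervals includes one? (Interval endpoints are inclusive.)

5

Sorted: [6,8] [4,9] [5,10] [9,11] [13,15] [14,16] [17,21] [19,22] [22,23]
{[6,8],[4,9],[5,10]} hit by 8; {[9,11]} hit by 11; {[13,15],[14,16]} hit by 15; {[17,21],[19,22]} hit by 21; {[22,23]} hit by 23.
Points: 8, 11, 15, 21, 23 (5 total).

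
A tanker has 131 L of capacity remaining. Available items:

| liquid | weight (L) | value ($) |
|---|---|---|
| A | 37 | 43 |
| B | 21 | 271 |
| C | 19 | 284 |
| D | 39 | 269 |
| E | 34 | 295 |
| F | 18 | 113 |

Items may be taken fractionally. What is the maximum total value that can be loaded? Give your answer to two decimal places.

1232.00

Greedy by value/weight ratio, highest first.
Ratios (sorted): C 14.95, B 12.90, E 8.68, D 6.90, F 6.28, A 1.16
take C (19 @ 284); take B (21 @ 271); take E (34 @ 295); take D (39 @ 269); take F (18 @ 113). Capacity used 131/131.
Total value = 1232.00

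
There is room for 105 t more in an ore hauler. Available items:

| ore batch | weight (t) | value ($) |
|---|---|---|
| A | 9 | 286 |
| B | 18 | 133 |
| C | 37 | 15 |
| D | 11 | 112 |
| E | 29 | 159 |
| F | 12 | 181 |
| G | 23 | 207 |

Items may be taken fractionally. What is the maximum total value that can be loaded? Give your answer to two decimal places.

1079.22

Sort by value per unit weight and fill in that order.
Ratios (sorted): A 31.78, F 15.08, D 10.18, G 9.00, B 7.39, E 5.48, C 0.41
take A (9 @ 286); take F (12 @ 181); take D (11 @ 112); take G (23 @ 207); take B (18 @ 133); take E (29 @ 159); take 3/37 of C → 1.22. Capacity used 105/105.
Total value = 1079.22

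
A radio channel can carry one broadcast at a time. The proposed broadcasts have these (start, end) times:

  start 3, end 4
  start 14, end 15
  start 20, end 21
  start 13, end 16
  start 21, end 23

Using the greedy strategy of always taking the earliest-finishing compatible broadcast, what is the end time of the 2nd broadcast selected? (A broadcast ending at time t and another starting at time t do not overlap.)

By end time: (3,4), (14,15), (13,16), (20,21), (21,23).
Pick (3,4); next start ≥ 4 → (14,15); next start ≥ 15 → (20,21); next start ≥ 21 → (21,23).
Selected: (3,4) (14,15) (20,21) (21,23)

15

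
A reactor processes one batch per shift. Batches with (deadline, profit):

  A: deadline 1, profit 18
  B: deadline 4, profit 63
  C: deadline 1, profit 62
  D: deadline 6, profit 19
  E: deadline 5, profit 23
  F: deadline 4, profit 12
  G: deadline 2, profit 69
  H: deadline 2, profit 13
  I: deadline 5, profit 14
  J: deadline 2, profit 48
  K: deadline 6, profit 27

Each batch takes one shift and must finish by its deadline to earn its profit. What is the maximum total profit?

Sort by profit descending; place each in the latest free slot ≤ its deadline.
Profit order: G=69 B=63 C=62 J=48 K=27 E=23 D=19 A=18 I=14 H=13 F=12
Assign: G→slot 2, B→slot 4, C→slot 1, J skipped, K→slot 6, E→slot 5, D→slot 3, A skipped, I skipped, H skipped, F skipped.
Slots: [1:C] [2:G] [3:D] [4:B] [5:E] [6:K]
Profit = 62 + 69 + 19 + 63 + 23 + 27 = 263

263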